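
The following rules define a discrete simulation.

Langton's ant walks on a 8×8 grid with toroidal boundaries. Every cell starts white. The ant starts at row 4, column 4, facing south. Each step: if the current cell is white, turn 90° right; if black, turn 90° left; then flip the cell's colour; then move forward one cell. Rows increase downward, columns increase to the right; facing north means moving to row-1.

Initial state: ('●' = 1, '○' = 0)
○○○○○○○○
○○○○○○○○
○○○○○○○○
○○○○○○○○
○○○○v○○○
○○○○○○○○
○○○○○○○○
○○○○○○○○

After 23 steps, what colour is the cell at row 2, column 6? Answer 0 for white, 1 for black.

k=0  ○○○○○○○○
○○○○○○○○
○○○○○○○○
○○○○○○○○
○○○○v○○○
○○○○○○○○
○○○○○○○○
○○○○○○○○
k=1  ○○○○○○○○
○○○○○○○○
○○○○○○○○
○○○○○○○○
○○○<●○○○
○○○○○○○○
○○○○○○○○
○○○○○○○○
k=2  ○○○○○○○○
○○○○○○○○
○○○○○○○○
○○○^○○○○
○○○●●○○○
○○○○○○○○
○○○○○○○○
○○○○○○○○
k=3  ○○○○○○○○
○○○○○○○○
○○○○○○○○
○○○●>○○○
○○○●●○○○
○○○○○○○○
○○○○○○○○
○○○○○○○○
k=4  ○○○○○○○○
○○○○○○○○
○○○○○○○○
○○○●●○○○
○○○●v○○○
○○○○○○○○
○○○○○○○○
○○○○○○○○
k=5  ○○○○○○○○
○○○○○○○○
○○○○○○○○
○○○●●○○○
○○○●○>○○
○○○○○○○○
○○○○○○○○
○○○○○○○○
k=6  ○○○○○○○○
○○○○○○○○
○○○○○○○○
○○○●●○○○
○○○●○●○○
○○○○○v○○
○○○○○○○○
○○○○○○○○
k=7  ○○○○○○○○
○○○○○○○○
○○○○○○○○
○○○●●○○○
○○○●○●○○
○○○○<●○○
○○○○○○○○
○○○○○○○○
k=8  ○○○○○○○○
○○○○○○○○
○○○○○○○○
○○○●●○○○
○○○●^●○○
○○○○●●○○
○○○○○○○○
○○○○○○○○
k=9  ○○○○○○○○
○○○○○○○○
○○○○○○○○
○○○●●○○○
○○○●●>○○
○○○○●●○○
○○○○○○○○
○○○○○○○○
k=10  ○○○○○○○○
○○○○○○○○
○○○○○○○○
○○○●●^○○
○○○●●○○○
○○○○●●○○
○○○○○○○○
○○○○○○○○
k=11  ○○○○○○○○
○○○○○○○○
○○○○○○○○
○○○●●●>○
○○○●●○○○
○○○○●●○○
○○○○○○○○
○○○○○○○○
k=12  ○○○○○○○○
○○○○○○○○
○○○○○○○○
○○○●●●●○
○○○●●○v○
○○○○●●○○
○○○○○○○○
○○○○○○○○
k=13  ○○○○○○○○
○○○○○○○○
○○○○○○○○
○○○●●●●○
○○○●●<●○
○○○○●●○○
○○○○○○○○
○○○○○○○○
k=14  ○○○○○○○○
○○○○○○○○
○○○○○○○○
○○○●●^●○
○○○●●●●○
○○○○●●○○
○○○○○○○○
○○○○○○○○
k=15  ○○○○○○○○
○○○○○○○○
○○○○○○○○
○○○●<○●○
○○○●●●●○
○○○○●●○○
○○○○○○○○
○○○○○○○○
k=16  ○○○○○○○○
○○○○○○○○
○○○○○○○○
○○○●○○●○
○○○●v●●○
○○○○●●○○
○○○○○○○○
○○○○○○○○
k=17  ○○○○○○○○
○○○○○○○○
○○○○○○○○
○○○●○○●○
○○○●○>●○
○○○○●●○○
○○○○○○○○
○○○○○○○○
k=18  ○○○○○○○○
○○○○○○○○
○○○○○○○○
○○○●○^●○
○○○●○○●○
○○○○●●○○
○○○○○○○○
○○○○○○○○
k=19  ○○○○○○○○
○○○○○○○○
○○○○○○○○
○○○●○●>○
○○○●○○●○
○○○○●●○○
○○○○○○○○
○○○○○○○○
k=20  ○○○○○○○○
○○○○○○○○
○○○○○○^○
○○○●○●○○
○○○●○○●○
○○○○●●○○
○○○○○○○○
○○○○○○○○
k=21  ○○○○○○○○
○○○○○○○○
○○○○○○●>
○○○●○●○○
○○○●○○●○
○○○○●●○○
○○○○○○○○
○○○○○○○○
k=22  ○○○○○○○○
○○○○○○○○
○○○○○○●●
○○○●○●○v
○○○●○○●○
○○○○●●○○
○○○○○○○○
○○○○○○○○
k=23  ○○○○○○○○
○○○○○○○○
○○○○○○●●
○○○●○●<●
○○○●○○●○
○○○○●●○○
○○○○○○○○
○○○○○○○○

1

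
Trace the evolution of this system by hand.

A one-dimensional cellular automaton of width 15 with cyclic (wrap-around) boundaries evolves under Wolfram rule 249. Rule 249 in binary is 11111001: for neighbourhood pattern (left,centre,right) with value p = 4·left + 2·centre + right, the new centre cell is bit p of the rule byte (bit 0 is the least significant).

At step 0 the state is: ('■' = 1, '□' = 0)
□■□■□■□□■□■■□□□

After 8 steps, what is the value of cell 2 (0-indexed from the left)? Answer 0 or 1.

[0] □■□■□■□□■□■■□□□
[1] □□■□■□■□□■■■■■■
[2] ■□□■□■□■□■■■■■■
[3] ■■□□■□■□■■■■■■■
[4] ■■■□□■□■■■■■■■■
[5] ■■■■□□■■■■■■■■■
[6] ■■■■■□■■■■■■■■■
[7] ■■■■■■■■■■■■■■■
[8] ■■■■■■■■■■■■■■■

1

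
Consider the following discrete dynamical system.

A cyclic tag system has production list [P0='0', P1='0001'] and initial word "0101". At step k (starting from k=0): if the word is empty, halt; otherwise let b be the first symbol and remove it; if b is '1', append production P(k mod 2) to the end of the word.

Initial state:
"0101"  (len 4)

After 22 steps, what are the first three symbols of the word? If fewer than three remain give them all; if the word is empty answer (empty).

010

0) "0101"  (len 4)
1) "101"  (len 3)
2) "010001"  (len 6)
3) "10001"  (len 5)
4) "00010001"  (len 8)
5) "0010001"  (len 7)
6) "010001"  (len 6)
7) "10001"  (len 5)
8) "00010001"  (len 8)
9) "0010001"  (len 7)
10) "010001"  (len 6)
11) "10001"  (len 5)
12) "00010001"  (len 8)
13) "0010001"  (len 7)
14) "010001"  (len 6)
15) "10001"  (len 5)
16) "00010001"  (len 8)
17) "0010001"  (len 7)
18) "010001"  (len 6)
19) "10001"  (len 5)
20) "00010001"  (len 8)
21) "0010001"  (len 7)
22) "010001"  (len 6)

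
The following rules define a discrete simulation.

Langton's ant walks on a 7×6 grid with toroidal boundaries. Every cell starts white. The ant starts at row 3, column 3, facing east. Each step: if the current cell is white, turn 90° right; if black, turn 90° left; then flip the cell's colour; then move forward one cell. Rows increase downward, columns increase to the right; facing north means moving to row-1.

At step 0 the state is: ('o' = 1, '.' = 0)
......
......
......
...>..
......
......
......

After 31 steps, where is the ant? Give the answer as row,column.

step 0: ......
......
......
...>..
......
......
......
step 1: ......
......
......
...o..
...v..
......
......
step 2: ......
......
......
...o..
..<o..
......
......
step 3: ......
......
......
..^o..
..oo..
......
......
step 4: ......
......
......
..o>..
..oo..
......
......
step 5: ......
......
...^..
..o...
..oo..
......
......
step 6: ......
......
...o>.
..o...
..oo..
......
......
step 7: ......
......
...oo.
..o.v.
..oo..
......
......
step 8: ......
......
...oo.
..o<o.
..oo..
......
......
step 9: ......
......
...^o.
..ooo.
..oo..
......
......
step 10: ......
......
..<.o.
..ooo.
..oo..
......
......
step 11: ......
..^...
..o.o.
..ooo.
..oo..
......
......
step 12: ......
..o>..
..o.o.
..ooo.
..oo..
......
......
step 13: ......
..oo..
..ovo.
..ooo.
..oo..
......
......
step 14: ......
..oo..
..<oo.
..ooo.
..oo..
......
......
step 15: ......
..oo..
...oo.
..voo.
..oo..
......
......
step 16: ......
..oo..
...oo.
...>o.
..oo..
......
......
step 17: ......
..oo..
...^o.
....o.
..oo..
......
......
step 18: ......
..oo..
..<.o.
....o.
..oo..
......
......
step 19: ......
..^o..
..o.o.
....o.
..oo..
......
......
step 20: ......
.<.o..
..o.o.
....o.
..oo..
......
......
step 21: .^....
.o.o..
..o.o.
....o.
..oo..
......
......
step 22: .o>...
.o.o..
..o.o.
....o.
..oo..
......
......
step 23: .oo...
.ovo..
..o.o.
....o.
..oo..
......
......
step 24: .oo...
.<oo..
..o.o.
....o.
..oo..
......
......
step 25: .oo...
..oo..
.vo.o.
....o.
..oo..
......
......
step 26: .oo...
..oo..
<oo.o.
....o.
..oo..
......
......
step 27: .oo...
^.oo..
ooo.o.
....o.
..oo..
......
......
step 28: .oo...
o>oo..
ooo.o.
....o.
..oo..
......
......
step 29: .oo...
oooo..
ovo.o.
....o.
..oo..
......
......
step 30: .oo...
oooo..
o.>.o.
....o.
..oo..
......
......
step 31: .oo...
oo^o..
o...o.
....o.
..oo..
......
......

1,2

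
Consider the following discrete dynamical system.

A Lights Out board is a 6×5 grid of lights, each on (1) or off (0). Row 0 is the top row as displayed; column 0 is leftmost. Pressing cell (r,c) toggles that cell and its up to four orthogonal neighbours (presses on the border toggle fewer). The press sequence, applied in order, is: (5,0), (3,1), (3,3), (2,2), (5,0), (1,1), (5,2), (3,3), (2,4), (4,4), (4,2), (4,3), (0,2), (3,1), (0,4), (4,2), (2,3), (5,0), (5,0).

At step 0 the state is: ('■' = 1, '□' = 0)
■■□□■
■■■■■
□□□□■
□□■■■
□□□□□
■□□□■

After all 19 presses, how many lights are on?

11

step 0: ■■□□■
■■■■■
□□□□■
□□■■■
□□□□□
■□□□■
step 1: ■■□□■
■■■■■
□□□□■
□□■■■
■□□□□
□■□□■
step 2: ■■□□■
■■■■■
□■□□■
■■□■■
■■□□□
□■□□■
step 3: ■■□□■
■■■■■
□■□■■
■■■□□
■■□■□
□■□□■
step 4: ■■□□■
■■□■■
□□■□■
■■□□□
■■□■□
□■□□■
step 5: ■■□□■
■■□■■
□□■□■
■■□□□
□■□■□
■□□□■
step 6: ■□□□■
□□■■■
□■■□■
■■□□□
□■□■□
■□□□■
step 7: ■□□□■
□□■■■
□■■□■
■■□□□
□■■■□
■■■■■
step 8: ■□□□■
□□■■■
□■■■■
■■■■■
□■■□□
■■■■■
step 9: ■□□□■
□□■■□
□■■□□
■■■■□
□■■□□
■■■■■
step 10: ■□□□■
□□■■□
□■■□□
■■■■■
□■■■■
■■■■□
step 11: ■□□□■
□□■■□
□■■□□
■■□■■
□□□□■
■■□■□
step 12: ■□□□■
□□■■□
□■■□□
■■□□■
□□■■□
■■□□□
step 13: ■■■■■
□□□■□
□■■□□
■■□□■
□□■■□
■■□□□
step 14: ■■■■■
□□□■□
□□■□□
□□■□■
□■■■□
■■□□□
step 15: ■■■□□
□□□■■
□□■□□
□□■□■
□■■■□
■■□□□
step 16: ■■■□□
□□□■■
□□■□□
□□□□■
□□□□□
■■■□□
step 17: ■■■□□
□□□□■
□□□■■
□□□■■
□□□□□
■■■□□
step 18: ■■■□□
□□□□■
□□□■■
□□□■■
■□□□□
□□■□□
step 19: ■■■□□
□□□□■
□□□■■
□□□■■
□□□□□
■■■□□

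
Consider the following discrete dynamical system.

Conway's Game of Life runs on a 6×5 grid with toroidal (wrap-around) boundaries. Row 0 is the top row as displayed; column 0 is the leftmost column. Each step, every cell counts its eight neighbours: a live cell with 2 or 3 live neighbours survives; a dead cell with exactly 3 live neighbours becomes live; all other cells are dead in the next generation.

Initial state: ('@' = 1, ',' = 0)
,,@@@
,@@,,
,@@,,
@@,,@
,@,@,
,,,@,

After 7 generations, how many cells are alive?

19

0) ,,@@@
,@@,,
,@@,,
@@,,@
,@,@,
,,,@,
1) ,@,,@
@,,,,
,,,@,
,,,@@
,@,@,
,,,,,
2) @,,,,
@,,,@
,,,@,
,,,@@
,,@@@
@,@,,
3) @,,,,
@,,,@
@,,@,
,,,,,
@@@,,
@,@,,
4) @,,,,
@@,,,
@,,,,
@,@,@
@,@,,
@,@,@
5) ,,,,,
@@,,@
,,,,,
@,,@@
,,@,,
@,,@@
6) ,@,@,
@,,,,
,@,@,
,,,@@
,@@,,
,,,@@
7) @,@@,
@@,,@
@,@@,
@@,@@
@,@,,
@@,@@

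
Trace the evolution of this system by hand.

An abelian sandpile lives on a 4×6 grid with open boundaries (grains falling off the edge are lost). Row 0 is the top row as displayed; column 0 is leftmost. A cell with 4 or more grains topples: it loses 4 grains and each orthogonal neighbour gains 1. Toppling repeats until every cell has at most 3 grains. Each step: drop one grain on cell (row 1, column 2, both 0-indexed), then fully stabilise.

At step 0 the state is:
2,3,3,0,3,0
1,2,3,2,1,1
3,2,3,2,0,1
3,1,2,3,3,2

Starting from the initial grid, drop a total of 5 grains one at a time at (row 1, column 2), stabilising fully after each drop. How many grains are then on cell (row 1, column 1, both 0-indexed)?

3

[0] 2,3,3,0,3,0
1,2,3,2,1,1
3,2,3,2,0,1
3,1,2,3,3,2
[1] 3,1,1,1,3,0
3,1,3,3,1,1
1,1,1,3,0,1
0,3,3,3,3,2
[2] 3,1,2,2,3,0
3,2,2,1,2,1
1,3,0,2,2,1
1,0,2,2,0,3
[3] 3,1,2,2,3,0
3,2,3,1,2,1
1,3,0,2,2,1
1,0,2,2,0,3
[4] 3,1,3,2,3,0
3,3,0,2,2,1
1,3,1,2,2,1
1,0,2,2,0,3
[5] 3,1,3,2,3,0
3,3,1,2,2,1
1,3,1,2,2,1
1,0,2,2,0,3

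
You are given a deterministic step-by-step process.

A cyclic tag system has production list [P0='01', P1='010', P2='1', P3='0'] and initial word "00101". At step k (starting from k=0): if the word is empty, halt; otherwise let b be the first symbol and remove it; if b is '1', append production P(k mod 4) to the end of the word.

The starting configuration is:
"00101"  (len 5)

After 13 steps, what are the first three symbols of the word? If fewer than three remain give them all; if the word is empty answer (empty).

[0] "00101"  (len 5)
[1] "0101"  (len 4)
[2] "101"  (len 3)
[3] "011"  (len 3)
[4] "11"  (len 2)
[5] "101"  (len 3)
[6] "01010"  (len 5)
[7] "1010"  (len 4)
[8] "0100"  (len 4)
[9] "100"  (len 3)
[10] "00010"  (len 5)
[11] "0010"  (len 4)
[12] "010"  (len 3)
[13] "10"  (len 2)

10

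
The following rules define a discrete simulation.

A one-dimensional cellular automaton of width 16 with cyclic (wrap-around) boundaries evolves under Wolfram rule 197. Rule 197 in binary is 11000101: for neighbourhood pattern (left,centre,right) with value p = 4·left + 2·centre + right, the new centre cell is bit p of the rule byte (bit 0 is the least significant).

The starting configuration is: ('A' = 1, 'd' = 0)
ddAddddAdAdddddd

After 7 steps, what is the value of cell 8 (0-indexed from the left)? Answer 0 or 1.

0

0) ddAddddAdAdddddd
1) AdAdAAdAdAdAAAAA
2) AdAddAdAdAddAAAA
3) AdAddAdAdAdddAAA
4) AdAddAdAdAdAddAA
5) AdAddAdAdAdAdddA
6) AdAddAdAdAdAdAdd
7) AdAddAdAdAdAdAdd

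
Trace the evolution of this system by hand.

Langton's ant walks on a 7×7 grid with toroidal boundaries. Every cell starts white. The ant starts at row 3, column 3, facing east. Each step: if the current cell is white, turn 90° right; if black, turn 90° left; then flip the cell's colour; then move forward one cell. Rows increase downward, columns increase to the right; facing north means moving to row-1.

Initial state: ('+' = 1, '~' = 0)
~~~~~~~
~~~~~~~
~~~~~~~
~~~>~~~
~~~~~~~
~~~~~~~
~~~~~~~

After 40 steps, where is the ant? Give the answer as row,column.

3,1

0) ~~~~~~~
~~~~~~~
~~~~~~~
~~~>~~~
~~~~~~~
~~~~~~~
~~~~~~~
1) ~~~~~~~
~~~~~~~
~~~~~~~
~~~+~~~
~~~v~~~
~~~~~~~
~~~~~~~
2) ~~~~~~~
~~~~~~~
~~~~~~~
~~~+~~~
~~<+~~~
~~~~~~~
~~~~~~~
3) ~~~~~~~
~~~~~~~
~~~~~~~
~~^+~~~
~~++~~~
~~~~~~~
~~~~~~~
4) ~~~~~~~
~~~~~~~
~~~~~~~
~~+>~~~
~~++~~~
~~~~~~~
~~~~~~~
5) ~~~~~~~
~~~~~~~
~~~^~~~
~~+~~~~
~~++~~~
~~~~~~~
~~~~~~~
6) ~~~~~~~
~~~~~~~
~~~+>~~
~~+~~~~
~~++~~~
~~~~~~~
~~~~~~~
7) ~~~~~~~
~~~~~~~
~~~++~~
~~+~v~~
~~++~~~
~~~~~~~
~~~~~~~
8) ~~~~~~~
~~~~~~~
~~~++~~
~~+<+~~
~~++~~~
~~~~~~~
~~~~~~~
9) ~~~~~~~
~~~~~~~
~~~^+~~
~~+++~~
~~++~~~
~~~~~~~
~~~~~~~
10) ~~~~~~~
~~~~~~~
~~<~+~~
~~+++~~
~~++~~~
~~~~~~~
~~~~~~~
11) ~~~~~~~
~~^~~~~
~~+~+~~
~~+++~~
~~++~~~
~~~~~~~
~~~~~~~
12) ~~~~~~~
~~+>~~~
~~+~+~~
~~+++~~
~~++~~~
~~~~~~~
~~~~~~~
13) ~~~~~~~
~~++~~~
~~+v+~~
~~+++~~
~~++~~~
~~~~~~~
~~~~~~~
14) ~~~~~~~
~~++~~~
~~<++~~
~~+++~~
~~++~~~
~~~~~~~
~~~~~~~
15) ~~~~~~~
~~++~~~
~~~++~~
~~v++~~
~~++~~~
~~~~~~~
~~~~~~~
16) ~~~~~~~
~~++~~~
~~~++~~
~~~>+~~
~~++~~~
~~~~~~~
~~~~~~~
17) ~~~~~~~
~~++~~~
~~~^+~~
~~~~+~~
~~++~~~
~~~~~~~
~~~~~~~
18) ~~~~~~~
~~++~~~
~~<~+~~
~~~~+~~
~~++~~~
~~~~~~~
~~~~~~~
19) ~~~~~~~
~~^+~~~
~~+~+~~
~~~~+~~
~~++~~~
~~~~~~~
~~~~~~~
20) ~~~~~~~
~<~+~~~
~~+~+~~
~~~~+~~
~~++~~~
~~~~~~~
~~~~~~~
21) ~^~~~~~
~+~+~~~
~~+~+~~
~~~~+~~
~~++~~~
~~~~~~~
~~~~~~~
22) ~+>~~~~
~+~+~~~
~~+~+~~
~~~~+~~
~~++~~~
~~~~~~~
~~~~~~~
23) ~++~~~~
~+v+~~~
~~+~+~~
~~~~+~~
~~++~~~
~~~~~~~
~~~~~~~
24) ~++~~~~
~<++~~~
~~+~+~~
~~~~+~~
~~++~~~
~~~~~~~
~~~~~~~
25) ~++~~~~
~~++~~~
~v+~+~~
~~~~+~~
~~++~~~
~~~~~~~
~~~~~~~
26) ~++~~~~
~~++~~~
<++~+~~
~~~~+~~
~~++~~~
~~~~~~~
~~~~~~~
27) ~++~~~~
^~++~~~
+++~+~~
~~~~+~~
~~++~~~
~~~~~~~
~~~~~~~
28) ~++~~~~
+>++~~~
+++~+~~
~~~~+~~
~~++~~~
~~~~~~~
~~~~~~~
29) ~++~~~~
++++~~~
+v+~+~~
~~~~+~~
~~++~~~
~~~~~~~
~~~~~~~
30) ~++~~~~
++++~~~
+~>~+~~
~~~~+~~
~~++~~~
~~~~~~~
~~~~~~~
31) ~++~~~~
++^+~~~
+~~~+~~
~~~~+~~
~~++~~~
~~~~~~~
~~~~~~~
32) ~++~~~~
+<~+~~~
+~~~+~~
~~~~+~~
~~++~~~
~~~~~~~
~~~~~~~
33) ~++~~~~
+~~+~~~
+v~~+~~
~~~~+~~
~~++~~~
~~~~~~~
~~~~~~~
34) ~++~~~~
+~~+~~~
<+~~+~~
~~~~+~~
~~++~~~
~~~~~~~
~~~~~~~
35) ~++~~~~
+~~+~~~
~+~~+~~
v~~~+~~
~~++~~~
~~~~~~~
~~~~~~~
36) ~++~~~~
+~~+~~~
~+~~+~~
+~~~+~<
~~++~~~
~~~~~~~
~~~~~~~
37) ~++~~~~
+~~+~~~
~+~~+~^
+~~~+~+
~~++~~~
~~~~~~~
~~~~~~~
38) ~++~~~~
+~~+~~~
>+~~+~+
+~~~+~+
~~++~~~
~~~~~~~
~~~~~~~
39) ~++~~~~
+~~+~~~
++~~+~+
v~~~+~+
~~++~~~
~~~~~~~
~~~~~~~
40) ~++~~~~
+~~+~~~
++~~+~+
~>~~+~+
~~++~~~
~~~~~~~
~~~~~~~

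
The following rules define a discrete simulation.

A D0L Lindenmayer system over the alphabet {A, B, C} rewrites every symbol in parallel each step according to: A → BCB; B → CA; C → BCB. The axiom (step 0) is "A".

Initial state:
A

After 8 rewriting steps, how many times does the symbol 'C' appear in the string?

[0] A
[1] BCB
[2] CABCBCA
[3] BCBBCBCABCBCABCBBCB
[4] CABCBCACABCBCABCBBCBCABCBCABCBBCBCABCBCACABCBCA
[5] BCBBCBCABCBCABCBBCBBCBBCBCABCBCABCBBCBCABCBCACABCBCABCBBCB…BCBBCBCABCBCACABCBCABCBBCBCABCBCABCBBCBBCBBCBCABCBCABCBBCB  (len 123)
[6] CABCBCACABCBCABCBBCBCABCBCABCBBCBCABCBCACABCBCACABCBCACABC…CBCACABCBCACABCBCACABCBCABCBBCBCABCBCABCBBCBCABCBCACABCBCA  (len 311)
[7] BCBBCBCABCBCABCBBCBBCBBCBCABCBCABCBBCBCABCBCACABCBCABCBBCB…BCBBCBCABCBCACABCBCABCBBCBCABCBCABCBBCBBCBBCBCABCBCABCBBCB  (len 803)
[8] CABCBCACABCBCABCBBCBCABCBCABCBBCBCABCBCACABCBCACABCBCACABC…CBCACABCBCACABCBCACABCBCABCBBCBCABCBCABCBBCBCABCBCACABCBCA  (len 2047)

803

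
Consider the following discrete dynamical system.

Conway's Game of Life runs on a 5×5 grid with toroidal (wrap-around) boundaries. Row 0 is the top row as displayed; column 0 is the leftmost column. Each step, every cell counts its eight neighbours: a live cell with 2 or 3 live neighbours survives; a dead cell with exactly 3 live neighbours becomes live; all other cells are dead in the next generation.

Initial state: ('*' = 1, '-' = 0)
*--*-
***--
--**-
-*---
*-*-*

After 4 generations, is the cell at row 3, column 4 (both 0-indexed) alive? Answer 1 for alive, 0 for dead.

gen 0: *--*-
***--
--**-
-*---
*-*-*
gen 1: ---*-
*----
*--*-
**--*
*-***
gen 2: ****-
-----
-----
-----
--*--
gen 3: -***-
-**--
-----
-----
--**-
gen 4: -----
-*-*-
-----
-----
-*-*-

0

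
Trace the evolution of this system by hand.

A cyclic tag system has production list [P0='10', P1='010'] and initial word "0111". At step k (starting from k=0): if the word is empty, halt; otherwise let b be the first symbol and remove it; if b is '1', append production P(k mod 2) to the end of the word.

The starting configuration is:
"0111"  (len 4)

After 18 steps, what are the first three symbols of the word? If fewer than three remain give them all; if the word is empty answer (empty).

100

step 0: "0111"  (len 4)
step 1: "111"  (len 3)
step 2: "11010"  (len 5)
step 3: "101010"  (len 6)
step 4: "01010010"  (len 8)
step 5: "1010010"  (len 7)
step 6: "010010010"  (len 9)
step 7: "10010010"  (len 8)
step 8: "0010010010"  (len 10)
step 9: "010010010"  (len 9)
step 10: "10010010"  (len 8)
step 11: "001001010"  (len 9)
step 12: "01001010"  (len 8)
step 13: "1001010"  (len 7)
step 14: "001010010"  (len 9)
step 15: "01010010"  (len 8)
step 16: "1010010"  (len 7)
step 17: "01001010"  (len 8)
step 18: "1001010"  (len 7)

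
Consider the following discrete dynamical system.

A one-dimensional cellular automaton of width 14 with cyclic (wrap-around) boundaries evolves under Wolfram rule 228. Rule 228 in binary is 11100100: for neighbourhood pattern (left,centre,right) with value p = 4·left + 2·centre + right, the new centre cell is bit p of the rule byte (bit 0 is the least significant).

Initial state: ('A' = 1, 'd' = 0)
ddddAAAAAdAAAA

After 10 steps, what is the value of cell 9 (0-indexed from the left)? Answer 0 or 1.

[0] ddddAAAAAdAAAA
[1] dddddAAAAAdAAA
[2] ddddddAAAAAdAA
[3] dddddddAAAAAdA
[4] ddddddddAAAAAA
[5] dddddddddAAAAA
[6] ddddddddddAAAA
[7] dddddddddddAAA
[8] ddddddddddddAA
[9] dddddddddddddA
[10] dddddddddddddA

0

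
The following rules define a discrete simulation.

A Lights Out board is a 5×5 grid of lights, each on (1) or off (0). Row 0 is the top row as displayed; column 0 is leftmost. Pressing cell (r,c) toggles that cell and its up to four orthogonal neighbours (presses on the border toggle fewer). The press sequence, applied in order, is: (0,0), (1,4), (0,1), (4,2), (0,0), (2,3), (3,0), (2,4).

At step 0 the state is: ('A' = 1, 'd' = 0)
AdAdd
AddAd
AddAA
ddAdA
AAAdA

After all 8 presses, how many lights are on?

gen 0: AdAdd
AddAd
AddAA
ddAdA
AAAdA
gen 1: dAAdd
dddAd
AddAA
ddAdA
AAAdA
gen 2: dAAdA
ddddA
AddAd
ddAdA
AAAdA
gen 3: AdddA
dAddA
AddAd
ddAdA
AAAdA
gen 4: AdddA
dAddA
AddAd
ddddA
AddAA
gen 5: dAddA
AAddA
AddAd
ddddA
AddAA
gen 6: dAddA
AAdAA
AdAdA
dddAA
AddAA
gen 7: dAddA
AAdAA
ddAdA
AAdAA
dddAA
gen 8: dAddA
AAdAd
ddAAd
AAdAd
dddAA

12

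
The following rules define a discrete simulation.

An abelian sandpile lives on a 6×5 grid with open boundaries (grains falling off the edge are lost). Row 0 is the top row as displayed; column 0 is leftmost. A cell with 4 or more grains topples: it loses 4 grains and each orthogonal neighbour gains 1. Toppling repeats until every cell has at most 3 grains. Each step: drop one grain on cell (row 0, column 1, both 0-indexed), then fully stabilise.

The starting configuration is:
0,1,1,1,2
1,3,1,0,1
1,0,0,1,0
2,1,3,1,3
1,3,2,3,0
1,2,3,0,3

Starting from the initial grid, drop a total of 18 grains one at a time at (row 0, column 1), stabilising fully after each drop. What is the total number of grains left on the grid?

0) 0,1,1,1,2
1,3,1,0,1
1,0,0,1,0
2,1,3,1,3
1,3,2,3,0
1,2,3,0,3
1) 0,2,1,1,2
1,3,1,0,1
1,0,0,1,0
2,1,3,1,3
1,3,2,3,0
1,2,3,0,3
2) 0,3,1,1,2
1,3,1,0,1
1,0,0,1,0
2,1,3,1,3
1,3,2,3,0
1,2,3,0,3
3) 1,1,2,1,2
2,0,2,0,1
1,1,0,1,0
2,1,3,1,3
1,3,2,3,0
1,2,3,0,3
4) 1,2,2,1,2
2,0,2,0,1
1,1,0,1,0
2,1,3,1,3
1,3,2,3,0
1,2,3,0,3
5) 1,3,2,1,2
2,0,2,0,1
1,1,0,1,0
2,1,3,1,3
1,3,2,3,0
1,2,3,0,3
6) 2,0,3,1,2
2,1,2,0,1
1,1,0,1,0
2,1,3,1,3
1,3,2,3,0
1,2,3,0,3
7) 2,1,3,1,2
2,1,2,0,1
1,1,0,1,0
2,1,3,1,3
1,3,2,3,0
1,2,3,0,3
8) 2,2,3,1,2
2,1,2,0,1
1,1,0,1,0
2,1,3,1,3
1,3,2,3,0
1,2,3,0,3
9) 2,3,3,1,2
2,1,2,0,1
1,1,0,1,0
2,1,3,1,3
1,3,2,3,0
1,2,3,0,3
10) 3,1,0,2,2
2,2,3,0,1
1,1,0,1,0
2,1,3,1,3
1,3,2,3,0
1,2,3,0,3
11) 3,2,0,2,2
2,2,3,0,1
1,1,0,1,0
2,1,3,1,3
1,3,2,3,0
1,2,3,0,3
12) 3,3,0,2,2
2,2,3,0,1
1,1,0,1,0
2,1,3,1,3
1,3,2,3,0
1,2,3,0,3
13) 0,1,1,2,2
3,3,3,0,1
1,1,0,1,0
2,1,3,1,3
1,3,2,3,0
1,2,3,0,3
14) 0,2,1,2,2
3,3,3,0,1
1,1,0,1,0
2,1,3,1,3
1,3,2,3,0
1,2,3,0,3
15) 0,3,1,2,2
3,3,3,0,1
1,1,0,1,0
2,1,3,1,3
1,3,2,3,0
1,2,3,0,3
16) 2,1,3,2,2
0,2,0,1,1
2,2,1,1,0
2,1,3,1,3
1,3,2,3,0
1,2,3,0,3
17) 2,2,3,2,2
0,2,0,1,1
2,2,1,1,0
2,1,3,1,3
1,3,2,3,0
1,2,3,0,3
18) 2,3,3,2,2
0,2,0,1,1
2,2,1,1,0
2,1,3,1,3
1,3,2,3,0
1,2,3,0,3

50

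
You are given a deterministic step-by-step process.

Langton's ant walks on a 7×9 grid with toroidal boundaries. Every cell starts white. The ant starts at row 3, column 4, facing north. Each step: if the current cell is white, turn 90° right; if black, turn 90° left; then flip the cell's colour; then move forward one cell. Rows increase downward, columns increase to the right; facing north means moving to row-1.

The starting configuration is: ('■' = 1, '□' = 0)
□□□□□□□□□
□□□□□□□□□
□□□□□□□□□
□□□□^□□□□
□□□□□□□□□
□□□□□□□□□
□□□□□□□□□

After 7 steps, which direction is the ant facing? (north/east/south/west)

east

step 0: □□□□□□□□□
□□□□□□□□□
□□□□□□□□□
□□□□^□□□□
□□□□□□□□□
□□□□□□□□□
□□□□□□□□□
step 1: □□□□□□□□□
□□□□□□□□□
□□□□□□□□□
□□□□■>□□□
□□□□□□□□□
□□□□□□□□□
□□□□□□□□□
step 2: □□□□□□□□□
□□□□□□□□□
□□□□□□□□□
□□□□■■□□□
□□□□□v□□□
□□□□□□□□□
□□□□□□□□□
step 3: □□□□□□□□□
□□□□□□□□□
□□□□□□□□□
□□□□■■□□□
□□□□<■□□□
□□□□□□□□□
□□□□□□□□□
step 4: □□□□□□□□□
□□□□□□□□□
□□□□□□□□□
□□□□^■□□□
□□□□■■□□□
□□□□□□□□□
□□□□□□□□□
step 5: □□□□□□□□□
□□□□□□□□□
□□□□□□□□□
□□□<□■□□□
□□□□■■□□□
□□□□□□□□□
□□□□□□□□□
step 6: □□□□□□□□□
□□□□□□□□□
□□□^□□□□□
□□□■□■□□□
□□□□■■□□□
□□□□□□□□□
□□□□□□□□□
step 7: □□□□□□□□□
□□□□□□□□□
□□□■>□□□□
□□□■□■□□□
□□□□■■□□□
□□□□□□□□□
□□□□□□□□□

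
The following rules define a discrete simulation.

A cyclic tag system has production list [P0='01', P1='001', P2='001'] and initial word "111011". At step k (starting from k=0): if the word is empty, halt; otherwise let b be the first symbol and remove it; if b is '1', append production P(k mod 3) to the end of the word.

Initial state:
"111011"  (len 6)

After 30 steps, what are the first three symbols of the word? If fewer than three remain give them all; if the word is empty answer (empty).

010

k=0  "111011"  (len 6)
k=1  "1101101"  (len 7)
k=2  "101101001"  (len 9)
k=3  "01101001001"  (len 11)
k=4  "1101001001"  (len 10)
k=5  "101001001001"  (len 12)
k=6  "01001001001001"  (len 14)
k=7  "1001001001001"  (len 13)
k=8  "001001001001001"  (len 15)
k=9  "01001001001001"  (len 14)
k=10  "1001001001001"  (len 13)
k=11  "001001001001001"  (len 15)
k=12  "01001001001001"  (len 14)
k=13  "1001001001001"  (len 13)
k=14  "001001001001001"  (len 15)
k=15  "01001001001001"  (len 14)
k=16  "1001001001001"  (len 13)
k=17  "001001001001001"  (len 15)
k=18  "01001001001001"  (len 14)
k=19  "1001001001001"  (len 13)
k=20  "001001001001001"  (len 15)
k=21  "01001001001001"  (len 14)
k=22  "1001001001001"  (len 13)
k=23  "001001001001001"  (len 15)
k=24  "01001001001001"  (len 14)
k=25  "1001001001001"  (len 13)
k=26  "001001001001001"  (len 15)
k=27  "01001001001001"  (len 14)
k=28  "1001001001001"  (len 13)
k=29  "001001001001001"  (len 15)
k=30  "01001001001001"  (len 14)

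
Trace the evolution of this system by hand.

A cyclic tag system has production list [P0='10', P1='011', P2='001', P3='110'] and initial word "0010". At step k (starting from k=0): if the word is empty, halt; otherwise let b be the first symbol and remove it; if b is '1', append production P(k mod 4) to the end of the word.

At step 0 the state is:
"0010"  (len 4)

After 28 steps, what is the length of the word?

14

gen 0: "0010"  (len 4)
gen 1: "010"  (len 3)
gen 2: "10"  (len 2)
gen 3: "0001"  (len 4)
gen 4: "001"  (len 3)
gen 5: "01"  (len 2)
gen 6: "1"  (len 1)
gen 7: "001"  (len 3)
gen 8: "01"  (len 2)
gen 9: "1"  (len 1)
gen 10: "011"  (len 3)
gen 11: "11"  (len 2)
gen 12: "1110"  (len 4)
gen 13: "11010"  (len 5)
gen 14: "1010011"  (len 7)
gen 15: "010011001"  (len 9)
gen 16: "10011001"  (len 8)
gen 17: "001100110"  (len 9)
gen 18: "01100110"  (len 8)
gen 19: "1100110"  (len 7)
gen 20: "100110110"  (len 9)
gen 21: "0011011010"  (len 10)
gen 22: "011011010"  (len 9)
gen 23: "11011010"  (len 8)
gen 24: "1011010110"  (len 10)
gen 25: "01101011010"  (len 11)
gen 26: "1101011010"  (len 10)
gen 27: "101011010001"  (len 12)
gen 28: "01011010001110"  (len 14)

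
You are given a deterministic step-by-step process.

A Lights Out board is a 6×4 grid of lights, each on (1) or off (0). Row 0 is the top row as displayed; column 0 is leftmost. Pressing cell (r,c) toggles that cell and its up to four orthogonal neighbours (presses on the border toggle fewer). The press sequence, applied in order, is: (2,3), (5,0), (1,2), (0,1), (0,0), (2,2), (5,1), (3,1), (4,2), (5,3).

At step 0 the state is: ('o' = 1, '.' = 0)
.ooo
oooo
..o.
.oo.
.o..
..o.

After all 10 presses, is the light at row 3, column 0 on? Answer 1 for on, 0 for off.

[0] .ooo
oooo
..o.
.oo.
.o..
..o.
[1] .ooo
ooo.
...o
.ooo
.o..
..o.
[2] .ooo
ooo.
...o
.ooo
oo..
ooo.
[3] .o.o
o..o
..oo
.ooo
oo..
ooo.
[4] o.oo
oo.o
..oo
.ooo
oo..
ooo.
[5] .ooo
.o.o
..oo
.ooo
oo..
ooo.
[6] .ooo
.ooo
.o..
.o.o
oo..
ooo.
[7] .ooo
.ooo
.o..
.o.o
o...
....
[8] .ooo
.ooo
....
o.oo
oo..
....
[9] .ooo
.ooo
....
o..o
o.oo
..o.
[10] .ooo
.ooo
....
o..o
o.o.
...o

1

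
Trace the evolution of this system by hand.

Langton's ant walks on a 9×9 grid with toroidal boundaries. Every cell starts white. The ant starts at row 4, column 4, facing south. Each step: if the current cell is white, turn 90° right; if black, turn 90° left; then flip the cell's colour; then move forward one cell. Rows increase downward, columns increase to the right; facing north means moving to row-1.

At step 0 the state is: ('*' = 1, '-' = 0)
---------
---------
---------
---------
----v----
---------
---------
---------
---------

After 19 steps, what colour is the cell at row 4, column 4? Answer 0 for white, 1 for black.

gen 0: ---------
---------
---------
---------
----v----
---------
---------
---------
---------
gen 1: ---------
---------
---------
---------
---<*----
---------
---------
---------
---------
gen 2: ---------
---------
---------
---^-----
---**----
---------
---------
---------
---------
gen 3: ---------
---------
---------
---*>----
---**----
---------
---------
---------
---------
gen 4: ---------
---------
---------
---**----
---*v----
---------
---------
---------
---------
gen 5: ---------
---------
---------
---**----
---*->---
---------
---------
---------
---------
gen 6: ---------
---------
---------
---**----
---*-*---
-----v---
---------
---------
---------
gen 7: ---------
---------
---------
---**----
---*-*---
----<*---
---------
---------
---------
gen 8: ---------
---------
---------
---**----
---*^*---
----**---
---------
---------
---------
gen 9: ---------
---------
---------
---**----
---**>---
----**---
---------
---------
---------
gen 10: ---------
---------
---------
---**^---
---**----
----**---
---------
---------
---------
gen 11: ---------
---------
---------
---***>--
---**----
----**---
---------
---------
---------
gen 12: ---------
---------
---------
---****--
---**-v--
----**---
---------
---------
---------
gen 13: ---------
---------
---------
---****--
---**<*--
----**---
---------
---------
---------
gen 14: ---------
---------
---------
---**^*--
---****--
----**---
---------
---------
---------
gen 15: ---------
---------
---------
---*<-*--
---****--
----**---
---------
---------
---------
gen 16: ---------
---------
---------
---*--*--
---*v**--
----**---
---------
---------
---------
gen 17: ---------
---------
---------
---*--*--
---*->*--
----**---
---------
---------
---------
gen 18: ---------
---------
---------
---*-^*--
---*--*--
----**---
---------
---------
---------
gen 19: ---------
---------
---------
---*-*>--
---*--*--
----**---
---------
---------
---------

0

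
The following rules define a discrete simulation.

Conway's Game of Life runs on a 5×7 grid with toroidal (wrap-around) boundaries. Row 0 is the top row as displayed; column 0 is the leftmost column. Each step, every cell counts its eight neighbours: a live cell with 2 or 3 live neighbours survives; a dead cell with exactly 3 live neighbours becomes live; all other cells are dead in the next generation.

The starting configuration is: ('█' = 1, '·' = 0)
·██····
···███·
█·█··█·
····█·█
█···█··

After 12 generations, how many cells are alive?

0) ·██····
···███·
█·█··█·
····█·█
█···█··
1) ·██··█·
···████
·······
██·██·█
██·█·█·
2) ·█·····
··█████
··█····
·█·████
···█·█·
3) ······█
·█████·
██·····
···█·██
█··█·██
4) ·█·····
·██████
██·····
·██··█·
█······
5) ·█·████
···████
·······
··█···█
█·█····
6) ·█·····
█·██··█
···██·█
·█·····
█·█·█··
7) ······█
███████
·█·████
███·██·
█·█····
8) ····█··
·█·····
·······
·······
█·██·█·
9) ·████··
·······
·······
·······
···██··
10) ··█·█··
··██···
·······
·······
····█··
11) ··█·█··
··██···
·······
·······
···█···
12) ··█·█··
··██···
·······
·······
···█···

5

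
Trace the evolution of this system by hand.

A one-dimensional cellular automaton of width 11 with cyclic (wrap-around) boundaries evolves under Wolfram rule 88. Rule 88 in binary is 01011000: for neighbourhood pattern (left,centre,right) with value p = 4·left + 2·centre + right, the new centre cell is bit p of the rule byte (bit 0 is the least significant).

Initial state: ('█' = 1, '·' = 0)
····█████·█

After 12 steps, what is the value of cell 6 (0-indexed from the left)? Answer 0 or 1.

0

0) ····█████·█
1) █···█···█··
2) ·█···█···█·
3) ··█···█···█
4) █··█···█···
5) ·█··█···█··
6) ··█··█···█·
7) ···█··█···█
8) █···█··█···
9) ·█···█··█··
10) ··█···█··█·
11) ···█···█··█
12) █···█···█··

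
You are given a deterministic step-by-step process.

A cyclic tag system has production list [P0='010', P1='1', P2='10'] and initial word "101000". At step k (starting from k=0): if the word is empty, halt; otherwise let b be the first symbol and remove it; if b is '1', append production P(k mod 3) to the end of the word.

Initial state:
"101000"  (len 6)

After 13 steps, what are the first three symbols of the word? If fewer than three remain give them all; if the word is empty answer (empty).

101

gen 0: "101000"  (len 6)
gen 1: "01000010"  (len 8)
gen 2: "1000010"  (len 7)
gen 3: "00001010"  (len 8)
gen 4: "0001010"  (len 7)
gen 5: "001010"  (len 6)
gen 6: "01010"  (len 5)
gen 7: "1010"  (len 4)
gen 8: "0101"  (len 4)
gen 9: "101"  (len 3)
gen 10: "01010"  (len 5)
gen 11: "1010"  (len 4)
gen 12: "01010"  (len 5)
gen 13: "1010"  (len 4)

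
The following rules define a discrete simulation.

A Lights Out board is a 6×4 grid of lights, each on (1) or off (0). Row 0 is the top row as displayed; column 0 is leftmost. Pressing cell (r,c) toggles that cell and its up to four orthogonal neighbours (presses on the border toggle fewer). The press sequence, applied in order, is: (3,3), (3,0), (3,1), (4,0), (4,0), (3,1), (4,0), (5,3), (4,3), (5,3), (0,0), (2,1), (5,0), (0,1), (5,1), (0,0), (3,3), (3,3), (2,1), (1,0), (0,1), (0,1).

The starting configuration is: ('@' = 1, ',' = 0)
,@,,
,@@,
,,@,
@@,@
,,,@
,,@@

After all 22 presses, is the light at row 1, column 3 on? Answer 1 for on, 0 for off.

t=0: ,@,,
,@@,
,,@,
@@,@
,,,@
,,@@
t=1: ,@,,
,@@,
,,@@
@@@,
,,,,
,,@@
t=2: ,@,,
,@@,
@,@@
,,@,
@,,,
,,@@
t=3: ,@,,
,@@,
@@@@
@@,,
@@,,
,,@@
t=4: ,@,,
,@@,
@@@@
,@,,
,,,,
@,@@
t=5: ,@,,
,@@,
@@@@
@@,,
@@,,
,,@@
t=6: ,@,,
,@@,
@,@@
,,@,
@,,,
,,@@
t=7: ,@,,
,@@,
@,@@
@,@,
,@,,
@,@@
t=8: ,@,,
,@@,
@,@@
@,@,
,@,@
@,,,
t=9: ,@,,
,@@,
@,@@
@,@@
,@@,
@,,@
t=10: ,@,,
,@@,
@,@@
@,@@
,@@@
@,@,
t=11: @,,,
@@@,
@,@@
@,@@
,@@@
@,@,
t=12: @,,,
@,@,
,@,@
@@@@
,@@@
@,@,
t=13: @,,,
@,@,
,@,@
@@@@
@@@@
,@@,
t=14: ,@@,
@@@,
,@,@
@@@@
@@@@
,@@,
t=15: ,@@,
@@@,
,@,@
@@@@
@,@@
@,,,
t=16: @,@,
,@@,
,@,@
@@@@
@,@@
@,,,
t=17: @,@,
,@@,
,@,,
@@,,
@,@,
@,,,
t=18: @,@,
,@@,
,@,@
@@@@
@,@@
@,,,
t=19: @,@,
,,@,
@,@@
@,@@
@,@@
@,,,
t=20: ,,@,
@@@,
,,@@
@,@@
@,@@
@,,,
t=21: @@,,
@,@,
,,@@
@,@@
@,@@
@,,,
t=22: ,,@,
@@@,
,,@@
@,@@
@,@@
@,,,

0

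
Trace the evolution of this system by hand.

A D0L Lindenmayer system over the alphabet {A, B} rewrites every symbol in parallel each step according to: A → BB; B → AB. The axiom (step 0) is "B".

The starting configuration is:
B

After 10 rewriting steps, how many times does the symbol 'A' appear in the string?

341

step 0: B
step 1: AB
step 2: BBAB
step 3: ABABBBAB
step 4: BBABBBABABABBBAB
step 5: ABABBBABABABBBABBBABBBABABABBBAB
step 6: BBABBBABABABBBABBBABBBABABABBBABABABBBABABABBBABBBABBBABABABBBAB
step 7: ABABBBABABABBBABBBABBBABABABBBABABABBBABABABBBABBBABBBABAB…ABABABBBABBBABBBABABABBBABABABBBABABABBBABBBABBBABABABBBAB  (len 128)
step 8: BBABBBABABABBBABBBABBBABABABBBABABABBBABABABBBABBBABBBABAB…ABABABBBABBBABBBABABABBBABABABBBABABABBBABBBABBBABABABBBAB  (len 256)
step 9: ABABBBABABABBBABBBABBBABABABBBABABABBBABABABBBABBBABBBABAB…ABABABBBABBBABBBABABABBBABABABBBABABABBBABBBABBBABABABBBAB  (len 512)
step 10: BBABBBABABABBBABBBABBBABABABBBABABABBBABABABBBABBBABBBABAB…ABABABBBABBBABBBABABABBBABABABBBABABABBBABBBABBBABABABBBAB  (len 1024)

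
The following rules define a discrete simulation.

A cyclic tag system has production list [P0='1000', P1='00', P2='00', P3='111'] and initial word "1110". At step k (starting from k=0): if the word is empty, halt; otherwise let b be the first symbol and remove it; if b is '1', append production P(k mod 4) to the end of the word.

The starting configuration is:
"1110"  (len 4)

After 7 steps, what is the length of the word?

9

[0] "1110"  (len 4)
[1] "1101000"  (len 7)
[2] "10100000"  (len 8)
[3] "010000000"  (len 9)
[4] "10000000"  (len 8)
[5] "00000001000"  (len 11)
[6] "0000001000"  (len 10)
[7] "000001000"  (len 9)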